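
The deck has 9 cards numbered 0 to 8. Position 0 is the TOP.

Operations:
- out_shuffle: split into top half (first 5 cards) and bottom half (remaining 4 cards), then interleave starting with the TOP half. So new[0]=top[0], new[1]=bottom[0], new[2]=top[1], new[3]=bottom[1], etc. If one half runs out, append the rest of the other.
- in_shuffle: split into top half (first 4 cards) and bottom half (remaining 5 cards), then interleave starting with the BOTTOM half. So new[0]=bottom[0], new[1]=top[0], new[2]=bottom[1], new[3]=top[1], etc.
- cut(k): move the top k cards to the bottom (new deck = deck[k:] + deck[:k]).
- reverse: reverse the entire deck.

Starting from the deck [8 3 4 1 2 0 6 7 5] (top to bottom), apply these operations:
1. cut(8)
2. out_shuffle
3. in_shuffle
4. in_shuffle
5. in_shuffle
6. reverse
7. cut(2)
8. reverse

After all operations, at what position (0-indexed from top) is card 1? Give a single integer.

Answer: 1

Derivation:
After op 1 (cut(8)): [5 8 3 4 1 2 0 6 7]
After op 2 (out_shuffle): [5 2 8 0 3 6 4 7 1]
After op 3 (in_shuffle): [3 5 6 2 4 8 7 0 1]
After op 4 (in_shuffle): [4 3 8 5 7 6 0 2 1]
After op 5 (in_shuffle): [7 4 6 3 0 8 2 5 1]
After op 6 (reverse): [1 5 2 8 0 3 6 4 7]
After op 7 (cut(2)): [2 8 0 3 6 4 7 1 5]
After op 8 (reverse): [5 1 7 4 6 3 0 8 2]
Card 1 is at position 1.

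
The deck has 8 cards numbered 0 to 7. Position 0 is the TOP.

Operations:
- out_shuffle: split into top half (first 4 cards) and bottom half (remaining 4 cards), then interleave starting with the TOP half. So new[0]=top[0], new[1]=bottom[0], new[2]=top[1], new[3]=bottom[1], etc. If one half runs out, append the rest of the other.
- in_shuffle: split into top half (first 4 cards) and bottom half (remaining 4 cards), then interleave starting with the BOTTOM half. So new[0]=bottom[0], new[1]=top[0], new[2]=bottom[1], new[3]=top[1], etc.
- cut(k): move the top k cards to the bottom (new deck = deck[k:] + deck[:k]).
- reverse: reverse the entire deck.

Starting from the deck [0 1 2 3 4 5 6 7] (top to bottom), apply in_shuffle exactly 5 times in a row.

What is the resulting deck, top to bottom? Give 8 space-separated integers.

After op 1 (in_shuffle): [4 0 5 1 6 2 7 3]
After op 2 (in_shuffle): [6 4 2 0 7 5 3 1]
After op 3 (in_shuffle): [7 6 5 4 3 2 1 0]
After op 4 (in_shuffle): [3 7 2 6 1 5 0 4]
After op 5 (in_shuffle): [1 3 5 7 0 2 4 6]

Answer: 1 3 5 7 0 2 4 6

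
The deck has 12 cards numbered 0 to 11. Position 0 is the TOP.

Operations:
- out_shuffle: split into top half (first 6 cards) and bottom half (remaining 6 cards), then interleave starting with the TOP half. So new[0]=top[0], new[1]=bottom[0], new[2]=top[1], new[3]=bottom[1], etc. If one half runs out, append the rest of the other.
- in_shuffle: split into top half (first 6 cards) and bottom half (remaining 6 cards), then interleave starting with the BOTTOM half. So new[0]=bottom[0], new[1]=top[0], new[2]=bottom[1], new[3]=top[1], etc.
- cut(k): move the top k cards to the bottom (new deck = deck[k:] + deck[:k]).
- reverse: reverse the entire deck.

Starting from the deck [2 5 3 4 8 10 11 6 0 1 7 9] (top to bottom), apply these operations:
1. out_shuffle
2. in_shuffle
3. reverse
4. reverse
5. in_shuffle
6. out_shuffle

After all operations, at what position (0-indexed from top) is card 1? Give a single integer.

Answer: 10

Derivation:
After op 1 (out_shuffle): [2 11 5 6 3 0 4 1 8 7 10 9]
After op 2 (in_shuffle): [4 2 1 11 8 5 7 6 10 3 9 0]
After op 3 (reverse): [0 9 3 10 6 7 5 8 11 1 2 4]
After op 4 (reverse): [4 2 1 11 8 5 7 6 10 3 9 0]
After op 5 (in_shuffle): [7 4 6 2 10 1 3 11 9 8 0 5]
After op 6 (out_shuffle): [7 3 4 11 6 9 2 8 10 0 1 5]
Card 1 is at position 10.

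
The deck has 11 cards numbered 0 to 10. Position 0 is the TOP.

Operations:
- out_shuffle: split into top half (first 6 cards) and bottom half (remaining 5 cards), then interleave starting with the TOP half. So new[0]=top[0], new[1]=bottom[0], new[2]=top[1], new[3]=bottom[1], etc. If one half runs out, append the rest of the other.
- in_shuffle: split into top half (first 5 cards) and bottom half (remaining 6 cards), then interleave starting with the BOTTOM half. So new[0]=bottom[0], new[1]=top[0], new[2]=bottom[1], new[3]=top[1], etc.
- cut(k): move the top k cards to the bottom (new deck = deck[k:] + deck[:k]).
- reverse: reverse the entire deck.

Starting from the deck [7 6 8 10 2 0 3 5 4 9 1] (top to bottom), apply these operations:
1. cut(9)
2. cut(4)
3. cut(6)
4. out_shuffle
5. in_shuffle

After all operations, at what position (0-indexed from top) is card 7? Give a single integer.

Answer: 2

Derivation:
After op 1 (cut(9)): [9 1 7 6 8 10 2 0 3 5 4]
After op 2 (cut(4)): [8 10 2 0 3 5 4 9 1 7 6]
After op 3 (cut(6)): [4 9 1 7 6 8 10 2 0 3 5]
After op 4 (out_shuffle): [4 10 9 2 1 0 7 3 6 5 8]
After op 5 (in_shuffle): [0 4 7 10 3 9 6 2 5 1 8]
Card 7 is at position 2.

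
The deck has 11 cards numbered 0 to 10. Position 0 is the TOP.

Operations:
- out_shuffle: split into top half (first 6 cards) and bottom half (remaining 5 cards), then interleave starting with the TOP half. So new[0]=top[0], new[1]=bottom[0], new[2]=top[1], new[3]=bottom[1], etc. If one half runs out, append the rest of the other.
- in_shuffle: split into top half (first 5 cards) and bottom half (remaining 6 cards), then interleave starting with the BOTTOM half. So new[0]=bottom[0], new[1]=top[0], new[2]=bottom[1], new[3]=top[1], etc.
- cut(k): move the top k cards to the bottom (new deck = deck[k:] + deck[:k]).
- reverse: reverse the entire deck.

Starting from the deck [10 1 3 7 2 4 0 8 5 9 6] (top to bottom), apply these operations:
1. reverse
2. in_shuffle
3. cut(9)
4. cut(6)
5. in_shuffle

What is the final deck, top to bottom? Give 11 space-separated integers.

Answer: 0 7 10 5 4 3 6 8 2 1 9

Derivation:
After op 1 (reverse): [6 9 5 8 0 4 2 7 3 1 10]
After op 2 (in_shuffle): [4 6 2 9 7 5 3 8 1 0 10]
After op 3 (cut(9)): [0 10 4 6 2 9 7 5 3 8 1]
After op 4 (cut(6)): [7 5 3 8 1 0 10 4 6 2 9]
After op 5 (in_shuffle): [0 7 10 5 4 3 6 8 2 1 9]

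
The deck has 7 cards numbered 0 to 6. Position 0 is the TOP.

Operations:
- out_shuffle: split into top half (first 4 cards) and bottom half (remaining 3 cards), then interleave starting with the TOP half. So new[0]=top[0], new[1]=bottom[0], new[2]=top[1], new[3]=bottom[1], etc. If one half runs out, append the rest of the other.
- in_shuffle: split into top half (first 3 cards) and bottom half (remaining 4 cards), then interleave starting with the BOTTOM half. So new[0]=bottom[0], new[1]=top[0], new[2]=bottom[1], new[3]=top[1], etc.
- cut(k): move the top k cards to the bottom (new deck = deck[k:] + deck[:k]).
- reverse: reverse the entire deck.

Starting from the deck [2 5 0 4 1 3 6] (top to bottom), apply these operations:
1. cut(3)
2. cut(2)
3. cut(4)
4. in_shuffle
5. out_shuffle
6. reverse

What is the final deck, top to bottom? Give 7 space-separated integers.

Answer: 4 5 6 1 0 2 3

Derivation:
After op 1 (cut(3)): [4 1 3 6 2 5 0]
After op 2 (cut(2)): [3 6 2 5 0 4 1]
After op 3 (cut(4)): [0 4 1 3 6 2 5]
After op 4 (in_shuffle): [3 0 6 4 2 1 5]
After op 5 (out_shuffle): [3 2 0 1 6 5 4]
After op 6 (reverse): [4 5 6 1 0 2 3]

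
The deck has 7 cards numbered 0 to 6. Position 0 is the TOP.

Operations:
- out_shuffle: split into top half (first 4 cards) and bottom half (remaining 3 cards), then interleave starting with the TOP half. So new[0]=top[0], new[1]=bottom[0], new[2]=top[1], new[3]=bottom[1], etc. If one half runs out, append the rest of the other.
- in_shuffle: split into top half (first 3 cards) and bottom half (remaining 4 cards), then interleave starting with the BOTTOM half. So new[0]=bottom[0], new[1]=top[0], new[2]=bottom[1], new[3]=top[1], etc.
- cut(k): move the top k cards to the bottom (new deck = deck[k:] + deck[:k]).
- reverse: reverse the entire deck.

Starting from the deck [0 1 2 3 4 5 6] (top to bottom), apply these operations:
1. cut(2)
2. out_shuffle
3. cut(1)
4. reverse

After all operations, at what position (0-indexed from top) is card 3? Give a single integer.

Answer: 5

Derivation:
After op 1 (cut(2)): [2 3 4 5 6 0 1]
After op 2 (out_shuffle): [2 6 3 0 4 1 5]
After op 3 (cut(1)): [6 3 0 4 1 5 2]
After op 4 (reverse): [2 5 1 4 0 3 6]
Card 3 is at position 5.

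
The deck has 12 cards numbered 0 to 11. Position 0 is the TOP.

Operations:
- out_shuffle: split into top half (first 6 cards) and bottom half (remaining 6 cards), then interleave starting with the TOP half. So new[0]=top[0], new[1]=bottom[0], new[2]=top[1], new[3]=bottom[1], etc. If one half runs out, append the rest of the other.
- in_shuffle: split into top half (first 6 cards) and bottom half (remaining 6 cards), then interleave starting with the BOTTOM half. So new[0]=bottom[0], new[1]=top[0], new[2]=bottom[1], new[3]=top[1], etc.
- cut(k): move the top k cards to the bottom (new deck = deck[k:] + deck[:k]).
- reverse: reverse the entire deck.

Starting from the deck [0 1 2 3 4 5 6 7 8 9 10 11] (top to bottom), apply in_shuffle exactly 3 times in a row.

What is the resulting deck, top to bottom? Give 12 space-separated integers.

Answer: 4 9 1 6 11 3 8 0 5 10 2 7

Derivation:
After op 1 (in_shuffle): [6 0 7 1 8 2 9 3 10 4 11 5]
After op 2 (in_shuffle): [9 6 3 0 10 7 4 1 11 8 5 2]
After op 3 (in_shuffle): [4 9 1 6 11 3 8 0 5 10 2 7]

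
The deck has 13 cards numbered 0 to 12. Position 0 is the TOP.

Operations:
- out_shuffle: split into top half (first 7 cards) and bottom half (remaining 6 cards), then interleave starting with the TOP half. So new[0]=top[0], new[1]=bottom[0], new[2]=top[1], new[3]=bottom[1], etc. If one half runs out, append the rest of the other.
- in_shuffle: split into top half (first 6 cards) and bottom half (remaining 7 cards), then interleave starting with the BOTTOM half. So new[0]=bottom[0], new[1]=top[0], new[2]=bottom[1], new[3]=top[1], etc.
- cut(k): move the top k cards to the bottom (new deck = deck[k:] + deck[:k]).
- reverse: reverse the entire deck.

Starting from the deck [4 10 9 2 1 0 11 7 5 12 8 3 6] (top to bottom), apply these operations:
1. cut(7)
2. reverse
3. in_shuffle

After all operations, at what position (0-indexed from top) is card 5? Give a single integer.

Answer: 10

Derivation:
After op 1 (cut(7)): [7 5 12 8 3 6 4 10 9 2 1 0 11]
After op 2 (reverse): [11 0 1 2 9 10 4 6 3 8 12 5 7]
After op 3 (in_shuffle): [4 11 6 0 3 1 8 2 12 9 5 10 7]
Card 5 is at position 10.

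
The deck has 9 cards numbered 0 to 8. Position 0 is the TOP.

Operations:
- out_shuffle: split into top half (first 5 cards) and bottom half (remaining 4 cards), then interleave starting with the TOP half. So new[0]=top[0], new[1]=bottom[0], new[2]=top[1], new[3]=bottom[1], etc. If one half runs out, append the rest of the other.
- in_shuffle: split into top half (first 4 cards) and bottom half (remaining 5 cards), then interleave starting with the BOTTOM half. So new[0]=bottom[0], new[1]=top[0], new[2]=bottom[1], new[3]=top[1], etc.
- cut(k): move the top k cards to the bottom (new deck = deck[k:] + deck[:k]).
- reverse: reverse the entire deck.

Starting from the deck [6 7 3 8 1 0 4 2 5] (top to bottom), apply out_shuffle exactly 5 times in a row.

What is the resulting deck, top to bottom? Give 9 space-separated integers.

Answer: 6 3 1 4 5 7 8 0 2

Derivation:
After op 1 (out_shuffle): [6 0 7 4 3 2 8 5 1]
After op 2 (out_shuffle): [6 2 0 8 7 5 4 1 3]
After op 3 (out_shuffle): [6 5 2 4 0 1 8 3 7]
After op 4 (out_shuffle): [6 1 5 8 2 3 4 7 0]
After op 5 (out_shuffle): [6 3 1 4 5 7 8 0 2]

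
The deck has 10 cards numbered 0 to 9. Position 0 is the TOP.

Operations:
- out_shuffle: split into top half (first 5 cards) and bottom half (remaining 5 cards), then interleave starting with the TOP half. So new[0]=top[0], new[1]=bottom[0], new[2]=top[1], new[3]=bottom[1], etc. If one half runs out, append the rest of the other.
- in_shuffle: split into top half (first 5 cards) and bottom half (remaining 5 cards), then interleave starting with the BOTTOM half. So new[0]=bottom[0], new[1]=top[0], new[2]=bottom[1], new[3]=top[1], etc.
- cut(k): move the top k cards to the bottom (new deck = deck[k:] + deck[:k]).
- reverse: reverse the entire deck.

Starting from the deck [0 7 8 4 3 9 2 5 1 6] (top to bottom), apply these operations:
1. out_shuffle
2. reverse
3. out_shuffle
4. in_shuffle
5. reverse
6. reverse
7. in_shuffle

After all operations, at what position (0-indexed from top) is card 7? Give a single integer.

After op 1 (out_shuffle): [0 9 7 2 8 5 4 1 3 6]
After op 2 (reverse): [6 3 1 4 5 8 2 7 9 0]
After op 3 (out_shuffle): [6 8 3 2 1 7 4 9 5 0]
After op 4 (in_shuffle): [7 6 4 8 9 3 5 2 0 1]
After op 5 (reverse): [1 0 2 5 3 9 8 4 6 7]
After op 6 (reverse): [7 6 4 8 9 3 5 2 0 1]
After op 7 (in_shuffle): [3 7 5 6 2 4 0 8 1 9]
Card 7 is at position 1.

Answer: 1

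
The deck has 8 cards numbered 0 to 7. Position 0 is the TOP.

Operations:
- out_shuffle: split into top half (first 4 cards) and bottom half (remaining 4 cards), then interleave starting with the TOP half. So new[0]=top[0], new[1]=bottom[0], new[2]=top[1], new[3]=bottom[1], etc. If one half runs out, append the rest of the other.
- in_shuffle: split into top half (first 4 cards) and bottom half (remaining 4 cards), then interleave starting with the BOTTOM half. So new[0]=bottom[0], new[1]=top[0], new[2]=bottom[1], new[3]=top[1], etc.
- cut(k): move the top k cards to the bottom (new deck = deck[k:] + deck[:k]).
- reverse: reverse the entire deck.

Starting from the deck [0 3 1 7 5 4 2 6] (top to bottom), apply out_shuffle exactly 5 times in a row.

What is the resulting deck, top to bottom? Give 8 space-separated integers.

After op 1 (out_shuffle): [0 5 3 4 1 2 7 6]
After op 2 (out_shuffle): [0 1 5 2 3 7 4 6]
After op 3 (out_shuffle): [0 3 1 7 5 4 2 6]
After op 4 (out_shuffle): [0 5 3 4 1 2 7 6]
After op 5 (out_shuffle): [0 1 5 2 3 7 4 6]

Answer: 0 1 5 2 3 7 4 6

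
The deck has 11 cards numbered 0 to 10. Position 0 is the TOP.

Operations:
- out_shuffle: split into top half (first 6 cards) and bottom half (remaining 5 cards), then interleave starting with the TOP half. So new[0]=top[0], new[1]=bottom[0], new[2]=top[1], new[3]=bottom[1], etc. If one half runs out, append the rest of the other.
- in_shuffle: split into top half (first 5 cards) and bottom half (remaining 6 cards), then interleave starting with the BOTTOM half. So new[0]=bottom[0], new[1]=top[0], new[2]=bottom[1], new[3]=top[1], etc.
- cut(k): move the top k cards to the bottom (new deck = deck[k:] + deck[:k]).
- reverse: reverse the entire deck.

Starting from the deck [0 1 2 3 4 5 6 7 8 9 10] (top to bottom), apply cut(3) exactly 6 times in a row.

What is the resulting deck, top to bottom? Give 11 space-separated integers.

After op 1 (cut(3)): [3 4 5 6 7 8 9 10 0 1 2]
After op 2 (cut(3)): [6 7 8 9 10 0 1 2 3 4 5]
After op 3 (cut(3)): [9 10 0 1 2 3 4 5 6 7 8]
After op 4 (cut(3)): [1 2 3 4 5 6 7 8 9 10 0]
After op 5 (cut(3)): [4 5 6 7 8 9 10 0 1 2 3]
After op 6 (cut(3)): [7 8 9 10 0 1 2 3 4 5 6]

Answer: 7 8 9 10 0 1 2 3 4 5 6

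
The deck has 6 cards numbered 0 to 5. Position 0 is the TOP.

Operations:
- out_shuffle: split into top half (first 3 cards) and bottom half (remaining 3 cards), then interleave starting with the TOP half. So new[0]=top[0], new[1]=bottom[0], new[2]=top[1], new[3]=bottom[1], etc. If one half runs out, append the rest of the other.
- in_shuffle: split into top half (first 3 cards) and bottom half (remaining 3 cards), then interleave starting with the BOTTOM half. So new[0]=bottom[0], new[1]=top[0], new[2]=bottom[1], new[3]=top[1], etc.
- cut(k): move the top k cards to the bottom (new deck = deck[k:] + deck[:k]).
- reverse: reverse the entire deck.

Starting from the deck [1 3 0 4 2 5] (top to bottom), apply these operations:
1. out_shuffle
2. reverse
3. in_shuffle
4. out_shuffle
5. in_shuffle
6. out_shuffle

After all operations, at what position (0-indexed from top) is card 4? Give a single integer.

After op 1 (out_shuffle): [1 4 3 2 0 5]
After op 2 (reverse): [5 0 2 3 4 1]
After op 3 (in_shuffle): [3 5 4 0 1 2]
After op 4 (out_shuffle): [3 0 5 1 4 2]
After op 5 (in_shuffle): [1 3 4 0 2 5]
After op 6 (out_shuffle): [1 0 3 2 4 5]
Card 4 is at position 4.

Answer: 4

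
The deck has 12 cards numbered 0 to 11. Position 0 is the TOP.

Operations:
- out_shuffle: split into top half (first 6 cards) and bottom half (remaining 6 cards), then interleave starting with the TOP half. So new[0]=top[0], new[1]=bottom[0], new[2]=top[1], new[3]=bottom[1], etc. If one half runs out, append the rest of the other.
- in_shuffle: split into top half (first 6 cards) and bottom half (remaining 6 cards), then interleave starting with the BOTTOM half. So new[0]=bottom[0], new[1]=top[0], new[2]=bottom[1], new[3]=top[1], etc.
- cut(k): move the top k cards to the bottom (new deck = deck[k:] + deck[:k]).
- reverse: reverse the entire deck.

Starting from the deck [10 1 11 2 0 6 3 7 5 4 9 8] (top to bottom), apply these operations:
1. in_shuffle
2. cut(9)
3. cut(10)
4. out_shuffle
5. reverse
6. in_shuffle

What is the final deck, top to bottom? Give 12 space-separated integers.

Answer: 1 4 0 3 7 11 9 6 10 5 2 8

Derivation:
After op 1 (in_shuffle): [3 10 7 1 5 11 4 2 9 0 8 6]
After op 2 (cut(9)): [0 8 6 3 10 7 1 5 11 4 2 9]
After op 3 (cut(10)): [2 9 0 8 6 3 10 7 1 5 11 4]
After op 4 (out_shuffle): [2 10 9 7 0 1 8 5 6 11 3 4]
After op 5 (reverse): [4 3 11 6 5 8 1 0 7 9 10 2]
After op 6 (in_shuffle): [1 4 0 3 7 11 9 6 10 5 2 8]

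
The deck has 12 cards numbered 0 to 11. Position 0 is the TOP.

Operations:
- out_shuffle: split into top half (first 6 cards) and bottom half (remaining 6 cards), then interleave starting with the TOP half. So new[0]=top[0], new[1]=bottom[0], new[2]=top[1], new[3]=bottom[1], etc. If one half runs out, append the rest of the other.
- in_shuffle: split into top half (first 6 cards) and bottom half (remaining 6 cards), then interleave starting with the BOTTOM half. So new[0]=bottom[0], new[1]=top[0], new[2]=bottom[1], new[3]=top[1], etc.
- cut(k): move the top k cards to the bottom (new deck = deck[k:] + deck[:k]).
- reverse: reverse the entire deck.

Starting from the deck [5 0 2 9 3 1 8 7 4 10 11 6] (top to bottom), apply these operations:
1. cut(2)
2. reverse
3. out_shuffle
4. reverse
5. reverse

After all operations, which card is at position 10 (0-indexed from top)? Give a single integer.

After op 1 (cut(2)): [2 9 3 1 8 7 4 10 11 6 5 0]
After op 2 (reverse): [0 5 6 11 10 4 7 8 1 3 9 2]
After op 3 (out_shuffle): [0 7 5 8 6 1 11 3 10 9 4 2]
After op 4 (reverse): [2 4 9 10 3 11 1 6 8 5 7 0]
After op 5 (reverse): [0 7 5 8 6 1 11 3 10 9 4 2]
Position 10: card 4.

Answer: 4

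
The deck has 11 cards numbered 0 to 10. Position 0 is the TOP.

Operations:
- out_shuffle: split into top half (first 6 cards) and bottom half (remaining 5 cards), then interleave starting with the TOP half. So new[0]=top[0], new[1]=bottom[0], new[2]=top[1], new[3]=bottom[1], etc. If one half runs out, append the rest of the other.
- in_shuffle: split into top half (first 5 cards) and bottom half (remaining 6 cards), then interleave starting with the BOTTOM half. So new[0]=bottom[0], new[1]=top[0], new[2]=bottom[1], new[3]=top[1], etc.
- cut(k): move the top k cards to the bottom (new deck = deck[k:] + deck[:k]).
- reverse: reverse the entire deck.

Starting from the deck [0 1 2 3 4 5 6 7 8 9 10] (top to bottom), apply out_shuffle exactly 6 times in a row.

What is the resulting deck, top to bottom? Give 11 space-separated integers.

Answer: 0 5 10 4 9 3 8 2 7 1 6

Derivation:
After op 1 (out_shuffle): [0 6 1 7 2 8 3 9 4 10 5]
After op 2 (out_shuffle): [0 3 6 9 1 4 7 10 2 5 8]
After op 3 (out_shuffle): [0 7 3 10 6 2 9 5 1 8 4]
After op 4 (out_shuffle): [0 9 7 5 3 1 10 8 6 4 2]
After op 5 (out_shuffle): [0 10 9 8 7 6 5 4 3 2 1]
After op 6 (out_shuffle): [0 5 10 4 9 3 8 2 7 1 6]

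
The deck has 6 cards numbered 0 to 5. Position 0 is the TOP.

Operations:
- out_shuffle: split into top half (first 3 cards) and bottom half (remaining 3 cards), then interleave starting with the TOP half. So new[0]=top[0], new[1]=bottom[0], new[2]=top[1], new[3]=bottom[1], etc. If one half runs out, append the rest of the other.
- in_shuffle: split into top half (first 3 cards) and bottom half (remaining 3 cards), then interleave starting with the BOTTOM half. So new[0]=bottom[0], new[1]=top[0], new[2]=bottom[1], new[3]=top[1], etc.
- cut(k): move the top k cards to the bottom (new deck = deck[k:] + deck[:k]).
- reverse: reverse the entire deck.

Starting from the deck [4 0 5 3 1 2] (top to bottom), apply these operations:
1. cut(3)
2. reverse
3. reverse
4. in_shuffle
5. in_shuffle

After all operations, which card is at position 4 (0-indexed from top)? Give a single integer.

After op 1 (cut(3)): [3 1 2 4 0 5]
After op 2 (reverse): [5 0 4 2 1 3]
After op 3 (reverse): [3 1 2 4 0 5]
After op 4 (in_shuffle): [4 3 0 1 5 2]
After op 5 (in_shuffle): [1 4 5 3 2 0]
Position 4: card 2.

Answer: 2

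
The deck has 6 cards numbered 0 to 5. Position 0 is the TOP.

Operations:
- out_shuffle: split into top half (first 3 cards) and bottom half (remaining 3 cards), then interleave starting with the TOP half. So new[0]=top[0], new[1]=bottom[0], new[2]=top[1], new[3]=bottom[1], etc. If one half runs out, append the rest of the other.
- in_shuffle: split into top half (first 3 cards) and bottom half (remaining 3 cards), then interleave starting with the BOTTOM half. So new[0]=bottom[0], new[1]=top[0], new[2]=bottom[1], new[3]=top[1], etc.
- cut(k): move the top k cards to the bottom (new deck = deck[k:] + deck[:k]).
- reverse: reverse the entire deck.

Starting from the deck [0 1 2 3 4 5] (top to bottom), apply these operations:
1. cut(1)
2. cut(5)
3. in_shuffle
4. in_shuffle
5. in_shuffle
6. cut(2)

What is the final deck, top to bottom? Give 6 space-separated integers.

After op 1 (cut(1)): [1 2 3 4 5 0]
After op 2 (cut(5)): [0 1 2 3 4 5]
After op 3 (in_shuffle): [3 0 4 1 5 2]
After op 4 (in_shuffle): [1 3 5 0 2 4]
After op 5 (in_shuffle): [0 1 2 3 4 5]
After op 6 (cut(2)): [2 3 4 5 0 1]

Answer: 2 3 4 5 0 1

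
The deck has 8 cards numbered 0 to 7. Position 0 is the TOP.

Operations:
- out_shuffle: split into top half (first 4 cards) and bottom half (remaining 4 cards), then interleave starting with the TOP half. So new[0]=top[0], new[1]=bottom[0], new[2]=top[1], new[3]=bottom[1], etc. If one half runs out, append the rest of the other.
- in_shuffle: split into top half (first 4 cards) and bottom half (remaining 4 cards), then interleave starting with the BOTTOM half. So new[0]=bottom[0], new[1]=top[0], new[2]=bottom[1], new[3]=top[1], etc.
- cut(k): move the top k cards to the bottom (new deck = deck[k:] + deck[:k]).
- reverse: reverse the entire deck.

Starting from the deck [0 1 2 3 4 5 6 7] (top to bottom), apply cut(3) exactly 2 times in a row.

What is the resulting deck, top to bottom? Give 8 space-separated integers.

After op 1 (cut(3)): [3 4 5 6 7 0 1 2]
After op 2 (cut(3)): [6 7 0 1 2 3 4 5]

Answer: 6 7 0 1 2 3 4 5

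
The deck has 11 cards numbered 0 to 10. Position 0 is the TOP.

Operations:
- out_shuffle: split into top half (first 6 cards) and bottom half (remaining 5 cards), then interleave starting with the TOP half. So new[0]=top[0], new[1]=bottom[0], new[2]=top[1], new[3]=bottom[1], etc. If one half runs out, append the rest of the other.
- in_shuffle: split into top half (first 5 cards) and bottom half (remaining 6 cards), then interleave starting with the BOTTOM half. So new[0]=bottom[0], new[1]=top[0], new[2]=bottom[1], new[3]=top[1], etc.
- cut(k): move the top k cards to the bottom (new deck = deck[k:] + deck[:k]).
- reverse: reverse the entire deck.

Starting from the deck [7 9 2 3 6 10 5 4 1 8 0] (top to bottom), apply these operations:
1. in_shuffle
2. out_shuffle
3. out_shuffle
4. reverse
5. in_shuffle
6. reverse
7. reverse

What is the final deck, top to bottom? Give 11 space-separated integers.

Answer: 4 8 7 2 6 5 1 0 9 3 10

Derivation:
After op 1 (in_shuffle): [10 7 5 9 4 2 1 3 8 6 0]
After op 2 (out_shuffle): [10 1 7 3 5 8 9 6 4 0 2]
After op 3 (out_shuffle): [10 9 1 6 7 4 3 0 5 2 8]
After op 4 (reverse): [8 2 5 0 3 4 7 6 1 9 10]
After op 5 (in_shuffle): [4 8 7 2 6 5 1 0 9 3 10]
After op 6 (reverse): [10 3 9 0 1 5 6 2 7 8 4]
After op 7 (reverse): [4 8 7 2 6 5 1 0 9 3 10]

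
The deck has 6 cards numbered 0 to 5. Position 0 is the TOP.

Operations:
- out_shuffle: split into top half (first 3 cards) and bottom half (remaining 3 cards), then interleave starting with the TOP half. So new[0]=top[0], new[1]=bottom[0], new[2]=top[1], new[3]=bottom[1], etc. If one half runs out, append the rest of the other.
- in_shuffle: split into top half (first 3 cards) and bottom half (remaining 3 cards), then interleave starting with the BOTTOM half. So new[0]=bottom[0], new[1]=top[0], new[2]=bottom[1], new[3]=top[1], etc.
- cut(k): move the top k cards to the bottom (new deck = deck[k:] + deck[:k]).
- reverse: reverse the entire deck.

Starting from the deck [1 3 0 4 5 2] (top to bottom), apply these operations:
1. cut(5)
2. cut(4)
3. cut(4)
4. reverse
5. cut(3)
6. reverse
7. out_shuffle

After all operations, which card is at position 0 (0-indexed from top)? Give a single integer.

Answer: 5

Derivation:
After op 1 (cut(5)): [2 1 3 0 4 5]
After op 2 (cut(4)): [4 5 2 1 3 0]
After op 3 (cut(4)): [3 0 4 5 2 1]
After op 4 (reverse): [1 2 5 4 0 3]
After op 5 (cut(3)): [4 0 3 1 2 5]
After op 6 (reverse): [5 2 1 3 0 4]
After op 7 (out_shuffle): [5 3 2 0 1 4]
Position 0: card 5.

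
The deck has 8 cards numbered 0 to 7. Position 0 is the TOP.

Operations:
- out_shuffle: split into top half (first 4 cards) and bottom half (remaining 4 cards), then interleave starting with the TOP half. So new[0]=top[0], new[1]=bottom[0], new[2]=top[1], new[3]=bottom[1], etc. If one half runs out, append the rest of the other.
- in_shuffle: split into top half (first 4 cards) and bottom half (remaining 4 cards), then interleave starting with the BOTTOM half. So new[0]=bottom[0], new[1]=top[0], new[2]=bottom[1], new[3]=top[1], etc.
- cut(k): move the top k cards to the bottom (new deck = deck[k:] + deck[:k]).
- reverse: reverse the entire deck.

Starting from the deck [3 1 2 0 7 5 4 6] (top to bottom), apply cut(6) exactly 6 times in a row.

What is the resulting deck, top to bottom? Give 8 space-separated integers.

Answer: 7 5 4 6 3 1 2 0

Derivation:
After op 1 (cut(6)): [4 6 3 1 2 0 7 5]
After op 2 (cut(6)): [7 5 4 6 3 1 2 0]
After op 3 (cut(6)): [2 0 7 5 4 6 3 1]
After op 4 (cut(6)): [3 1 2 0 7 5 4 6]
After op 5 (cut(6)): [4 6 3 1 2 0 7 5]
After op 6 (cut(6)): [7 5 4 6 3 1 2 0]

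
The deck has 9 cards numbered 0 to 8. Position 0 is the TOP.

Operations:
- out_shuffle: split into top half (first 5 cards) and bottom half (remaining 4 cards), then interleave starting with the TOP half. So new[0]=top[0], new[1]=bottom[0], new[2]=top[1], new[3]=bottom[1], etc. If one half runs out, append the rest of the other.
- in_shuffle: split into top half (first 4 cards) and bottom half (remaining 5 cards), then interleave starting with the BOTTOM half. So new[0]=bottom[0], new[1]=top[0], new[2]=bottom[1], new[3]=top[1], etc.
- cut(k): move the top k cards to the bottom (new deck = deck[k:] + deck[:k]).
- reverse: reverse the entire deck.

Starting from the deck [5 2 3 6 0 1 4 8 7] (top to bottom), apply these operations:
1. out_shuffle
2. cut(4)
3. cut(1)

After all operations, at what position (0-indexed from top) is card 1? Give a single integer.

Answer: 5

Derivation:
After op 1 (out_shuffle): [5 1 2 4 3 8 6 7 0]
After op 2 (cut(4)): [3 8 6 7 0 5 1 2 4]
After op 3 (cut(1)): [8 6 7 0 5 1 2 4 3]
Card 1 is at position 5.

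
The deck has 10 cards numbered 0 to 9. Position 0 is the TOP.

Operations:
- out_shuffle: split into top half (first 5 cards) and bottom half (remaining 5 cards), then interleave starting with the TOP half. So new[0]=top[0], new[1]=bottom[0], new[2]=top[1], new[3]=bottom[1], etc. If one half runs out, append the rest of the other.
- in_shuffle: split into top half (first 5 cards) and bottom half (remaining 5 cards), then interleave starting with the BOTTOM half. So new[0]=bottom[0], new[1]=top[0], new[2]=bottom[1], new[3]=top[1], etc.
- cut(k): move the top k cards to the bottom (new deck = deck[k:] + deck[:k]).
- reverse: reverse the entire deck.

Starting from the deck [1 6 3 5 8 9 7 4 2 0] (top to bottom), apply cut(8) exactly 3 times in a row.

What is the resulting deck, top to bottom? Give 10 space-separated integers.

After op 1 (cut(8)): [2 0 1 6 3 5 8 9 7 4]
After op 2 (cut(8)): [7 4 2 0 1 6 3 5 8 9]
After op 3 (cut(8)): [8 9 7 4 2 0 1 6 3 5]

Answer: 8 9 7 4 2 0 1 6 3 5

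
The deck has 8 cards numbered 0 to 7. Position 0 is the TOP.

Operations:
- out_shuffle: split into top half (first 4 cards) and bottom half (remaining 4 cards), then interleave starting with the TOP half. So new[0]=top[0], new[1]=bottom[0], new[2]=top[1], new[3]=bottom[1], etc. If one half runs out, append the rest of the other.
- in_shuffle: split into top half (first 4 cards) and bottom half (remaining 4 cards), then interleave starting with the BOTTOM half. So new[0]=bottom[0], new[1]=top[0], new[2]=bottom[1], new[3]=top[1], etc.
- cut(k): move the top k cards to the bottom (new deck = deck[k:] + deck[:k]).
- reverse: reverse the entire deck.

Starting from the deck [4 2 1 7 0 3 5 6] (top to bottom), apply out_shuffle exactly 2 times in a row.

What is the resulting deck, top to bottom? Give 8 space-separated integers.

Answer: 4 1 0 5 2 7 3 6

Derivation:
After op 1 (out_shuffle): [4 0 2 3 1 5 7 6]
After op 2 (out_shuffle): [4 1 0 5 2 7 3 6]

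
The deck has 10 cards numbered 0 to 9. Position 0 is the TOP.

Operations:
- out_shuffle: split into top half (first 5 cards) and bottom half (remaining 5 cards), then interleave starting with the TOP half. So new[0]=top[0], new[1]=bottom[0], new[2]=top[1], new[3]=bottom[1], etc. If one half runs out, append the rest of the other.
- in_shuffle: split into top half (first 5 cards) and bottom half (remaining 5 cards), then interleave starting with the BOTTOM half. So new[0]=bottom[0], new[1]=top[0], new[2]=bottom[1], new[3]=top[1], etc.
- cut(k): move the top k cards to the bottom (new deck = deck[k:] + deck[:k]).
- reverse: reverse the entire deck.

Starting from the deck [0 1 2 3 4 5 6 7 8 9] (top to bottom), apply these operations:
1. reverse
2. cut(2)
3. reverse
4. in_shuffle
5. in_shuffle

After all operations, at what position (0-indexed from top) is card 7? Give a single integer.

Answer: 6

Derivation:
After op 1 (reverse): [9 8 7 6 5 4 3 2 1 0]
After op 2 (cut(2)): [7 6 5 4 3 2 1 0 9 8]
After op 3 (reverse): [8 9 0 1 2 3 4 5 6 7]
After op 4 (in_shuffle): [3 8 4 9 5 0 6 1 7 2]
After op 5 (in_shuffle): [0 3 6 8 1 4 7 9 2 5]
Card 7 is at position 6.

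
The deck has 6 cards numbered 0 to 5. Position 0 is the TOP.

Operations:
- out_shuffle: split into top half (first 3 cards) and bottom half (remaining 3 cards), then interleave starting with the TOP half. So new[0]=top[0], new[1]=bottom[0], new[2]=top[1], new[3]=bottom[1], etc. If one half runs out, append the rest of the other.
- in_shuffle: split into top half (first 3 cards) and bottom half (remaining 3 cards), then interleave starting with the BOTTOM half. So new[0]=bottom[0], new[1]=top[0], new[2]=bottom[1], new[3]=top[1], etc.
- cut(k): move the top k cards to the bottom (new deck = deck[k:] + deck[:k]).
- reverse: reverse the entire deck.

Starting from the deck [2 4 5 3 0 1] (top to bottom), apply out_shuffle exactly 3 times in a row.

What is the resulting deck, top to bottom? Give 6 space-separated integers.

After op 1 (out_shuffle): [2 3 4 0 5 1]
After op 2 (out_shuffle): [2 0 3 5 4 1]
After op 3 (out_shuffle): [2 5 0 4 3 1]

Answer: 2 5 0 4 3 1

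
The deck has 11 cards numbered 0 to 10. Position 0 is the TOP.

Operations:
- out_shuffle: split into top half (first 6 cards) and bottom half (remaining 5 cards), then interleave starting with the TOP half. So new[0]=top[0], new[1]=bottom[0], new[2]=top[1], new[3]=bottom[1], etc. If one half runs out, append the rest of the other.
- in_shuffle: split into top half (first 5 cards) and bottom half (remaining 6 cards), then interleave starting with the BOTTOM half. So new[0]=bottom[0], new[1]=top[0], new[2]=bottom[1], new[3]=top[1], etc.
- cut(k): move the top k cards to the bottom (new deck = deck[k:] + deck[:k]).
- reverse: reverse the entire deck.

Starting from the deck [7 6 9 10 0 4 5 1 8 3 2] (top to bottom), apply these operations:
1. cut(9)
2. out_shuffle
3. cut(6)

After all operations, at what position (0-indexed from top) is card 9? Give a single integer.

After op 1 (cut(9)): [3 2 7 6 9 10 0 4 5 1 8]
After op 2 (out_shuffle): [3 0 2 4 7 5 6 1 9 8 10]
After op 3 (cut(6)): [6 1 9 8 10 3 0 2 4 7 5]
Card 9 is at position 2.

Answer: 2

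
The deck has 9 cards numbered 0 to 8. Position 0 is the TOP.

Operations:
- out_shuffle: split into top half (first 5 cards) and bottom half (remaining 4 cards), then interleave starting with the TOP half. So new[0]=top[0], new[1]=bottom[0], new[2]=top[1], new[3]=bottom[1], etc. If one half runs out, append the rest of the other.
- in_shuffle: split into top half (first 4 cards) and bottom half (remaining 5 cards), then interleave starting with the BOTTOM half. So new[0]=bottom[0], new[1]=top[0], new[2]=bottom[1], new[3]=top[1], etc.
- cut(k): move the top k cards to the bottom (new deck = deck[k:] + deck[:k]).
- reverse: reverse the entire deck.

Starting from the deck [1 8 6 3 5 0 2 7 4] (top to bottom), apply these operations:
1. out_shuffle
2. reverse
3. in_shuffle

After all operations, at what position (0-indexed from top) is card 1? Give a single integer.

After op 1 (out_shuffle): [1 0 8 2 6 7 3 4 5]
After op 2 (reverse): [5 4 3 7 6 2 8 0 1]
After op 3 (in_shuffle): [6 5 2 4 8 3 0 7 1]
Card 1 is at position 8.

Answer: 8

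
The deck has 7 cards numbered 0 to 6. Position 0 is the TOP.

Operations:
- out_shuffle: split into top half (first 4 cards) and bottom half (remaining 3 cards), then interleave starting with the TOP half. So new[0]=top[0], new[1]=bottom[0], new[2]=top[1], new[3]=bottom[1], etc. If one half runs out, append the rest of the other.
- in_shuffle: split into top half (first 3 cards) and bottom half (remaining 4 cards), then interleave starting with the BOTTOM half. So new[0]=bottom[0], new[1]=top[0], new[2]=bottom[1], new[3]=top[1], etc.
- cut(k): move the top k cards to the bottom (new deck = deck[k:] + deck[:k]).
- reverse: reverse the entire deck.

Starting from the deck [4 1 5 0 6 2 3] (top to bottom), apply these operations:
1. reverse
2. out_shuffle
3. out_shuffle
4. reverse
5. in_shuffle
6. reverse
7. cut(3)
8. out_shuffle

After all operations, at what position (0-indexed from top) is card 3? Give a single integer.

Answer: 1

Derivation:
After op 1 (reverse): [3 2 6 0 5 1 4]
After op 2 (out_shuffle): [3 5 2 1 6 4 0]
After op 3 (out_shuffle): [3 6 5 4 2 0 1]
After op 4 (reverse): [1 0 2 4 5 6 3]
After op 5 (in_shuffle): [4 1 5 0 6 2 3]
After op 6 (reverse): [3 2 6 0 5 1 4]
After op 7 (cut(3)): [0 5 1 4 3 2 6]
After op 8 (out_shuffle): [0 3 5 2 1 6 4]
Card 3 is at position 1.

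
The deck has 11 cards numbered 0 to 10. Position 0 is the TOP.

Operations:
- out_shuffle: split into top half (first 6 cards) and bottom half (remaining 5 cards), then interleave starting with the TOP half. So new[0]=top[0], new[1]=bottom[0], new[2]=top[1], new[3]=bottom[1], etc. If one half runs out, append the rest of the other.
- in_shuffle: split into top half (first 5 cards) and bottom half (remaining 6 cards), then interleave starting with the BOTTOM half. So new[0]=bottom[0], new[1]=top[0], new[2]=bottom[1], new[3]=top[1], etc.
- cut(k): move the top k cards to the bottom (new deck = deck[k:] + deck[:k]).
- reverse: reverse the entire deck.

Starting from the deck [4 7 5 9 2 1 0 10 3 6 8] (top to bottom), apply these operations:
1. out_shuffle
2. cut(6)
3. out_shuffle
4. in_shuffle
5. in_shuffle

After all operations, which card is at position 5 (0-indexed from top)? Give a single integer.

After op 1 (out_shuffle): [4 0 7 10 5 3 9 6 2 8 1]
After op 2 (cut(6)): [9 6 2 8 1 4 0 7 10 5 3]
After op 3 (out_shuffle): [9 0 6 7 2 10 8 5 1 3 4]
After op 4 (in_shuffle): [10 9 8 0 5 6 1 7 3 2 4]
After op 5 (in_shuffle): [6 10 1 9 7 8 3 0 2 5 4]
Position 5: card 8.

Answer: 8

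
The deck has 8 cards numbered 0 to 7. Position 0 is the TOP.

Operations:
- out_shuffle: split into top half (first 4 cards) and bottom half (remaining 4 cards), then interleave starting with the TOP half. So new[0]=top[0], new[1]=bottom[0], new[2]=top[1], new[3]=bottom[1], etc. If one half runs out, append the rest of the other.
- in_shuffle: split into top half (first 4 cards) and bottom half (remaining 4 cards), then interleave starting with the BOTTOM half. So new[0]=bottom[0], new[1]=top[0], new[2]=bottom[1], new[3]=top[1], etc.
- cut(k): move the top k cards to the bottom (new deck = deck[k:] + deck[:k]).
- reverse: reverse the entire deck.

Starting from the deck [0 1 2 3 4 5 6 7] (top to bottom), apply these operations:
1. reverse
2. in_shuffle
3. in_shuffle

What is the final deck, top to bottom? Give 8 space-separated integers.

After op 1 (reverse): [7 6 5 4 3 2 1 0]
After op 2 (in_shuffle): [3 7 2 6 1 5 0 4]
After op 3 (in_shuffle): [1 3 5 7 0 2 4 6]

Answer: 1 3 5 7 0 2 4 6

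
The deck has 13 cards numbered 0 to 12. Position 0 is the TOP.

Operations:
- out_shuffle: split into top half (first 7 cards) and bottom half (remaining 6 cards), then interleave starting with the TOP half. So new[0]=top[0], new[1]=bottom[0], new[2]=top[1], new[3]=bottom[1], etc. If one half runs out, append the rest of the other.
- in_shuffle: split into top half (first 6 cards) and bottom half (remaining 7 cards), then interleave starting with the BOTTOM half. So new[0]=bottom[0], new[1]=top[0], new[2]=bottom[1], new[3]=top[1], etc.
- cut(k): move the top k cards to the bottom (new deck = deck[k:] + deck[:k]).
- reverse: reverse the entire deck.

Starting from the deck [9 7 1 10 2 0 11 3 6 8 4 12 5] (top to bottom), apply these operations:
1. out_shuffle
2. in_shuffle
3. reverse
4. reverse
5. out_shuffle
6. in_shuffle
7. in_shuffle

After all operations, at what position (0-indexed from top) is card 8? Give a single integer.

After op 1 (out_shuffle): [9 3 7 6 1 8 10 4 2 12 0 5 11]
After op 2 (in_shuffle): [10 9 4 3 2 7 12 6 0 1 5 8 11]
After op 3 (reverse): [11 8 5 1 0 6 12 7 2 3 4 9 10]
After op 4 (reverse): [10 9 4 3 2 7 12 6 0 1 5 8 11]
After op 5 (out_shuffle): [10 6 9 0 4 1 3 5 2 8 7 11 12]
After op 6 (in_shuffle): [3 10 5 6 2 9 8 0 7 4 11 1 12]
After op 7 (in_shuffle): [8 3 0 10 7 5 4 6 11 2 1 9 12]
Card 8 is at position 0.

Answer: 0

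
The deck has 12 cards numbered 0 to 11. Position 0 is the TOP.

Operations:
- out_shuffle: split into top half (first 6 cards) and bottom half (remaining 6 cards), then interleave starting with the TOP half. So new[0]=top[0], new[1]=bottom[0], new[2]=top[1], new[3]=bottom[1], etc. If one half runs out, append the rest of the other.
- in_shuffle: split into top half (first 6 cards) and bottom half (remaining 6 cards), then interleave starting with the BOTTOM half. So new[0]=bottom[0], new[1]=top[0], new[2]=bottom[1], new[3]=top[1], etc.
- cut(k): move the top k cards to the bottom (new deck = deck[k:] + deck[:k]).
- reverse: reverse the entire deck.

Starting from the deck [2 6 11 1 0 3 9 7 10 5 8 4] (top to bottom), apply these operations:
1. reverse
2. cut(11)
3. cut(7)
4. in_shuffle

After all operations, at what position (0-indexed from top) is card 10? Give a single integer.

After op 1 (reverse): [4 8 5 10 7 9 3 0 1 11 6 2]
After op 2 (cut(11)): [2 4 8 5 10 7 9 3 0 1 11 6]
After op 3 (cut(7)): [3 0 1 11 6 2 4 8 5 10 7 9]
After op 4 (in_shuffle): [4 3 8 0 5 1 10 11 7 6 9 2]
Card 10 is at position 6.

Answer: 6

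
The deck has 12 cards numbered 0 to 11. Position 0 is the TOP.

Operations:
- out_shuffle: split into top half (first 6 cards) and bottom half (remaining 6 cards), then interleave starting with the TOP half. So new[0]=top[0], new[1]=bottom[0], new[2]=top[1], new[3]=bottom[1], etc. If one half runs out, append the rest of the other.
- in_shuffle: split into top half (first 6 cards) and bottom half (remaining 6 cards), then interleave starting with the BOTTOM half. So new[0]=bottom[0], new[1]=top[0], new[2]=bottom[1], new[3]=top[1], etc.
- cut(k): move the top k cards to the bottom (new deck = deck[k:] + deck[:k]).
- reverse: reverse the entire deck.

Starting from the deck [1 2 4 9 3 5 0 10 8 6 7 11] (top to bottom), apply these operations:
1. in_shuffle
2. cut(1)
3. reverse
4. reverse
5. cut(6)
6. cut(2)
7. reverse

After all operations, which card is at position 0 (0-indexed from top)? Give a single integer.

Answer: 7

Derivation:
After op 1 (in_shuffle): [0 1 10 2 8 4 6 9 7 3 11 5]
After op 2 (cut(1)): [1 10 2 8 4 6 9 7 3 11 5 0]
After op 3 (reverse): [0 5 11 3 7 9 6 4 8 2 10 1]
After op 4 (reverse): [1 10 2 8 4 6 9 7 3 11 5 0]
After op 5 (cut(6)): [9 7 3 11 5 0 1 10 2 8 4 6]
After op 6 (cut(2)): [3 11 5 0 1 10 2 8 4 6 9 7]
After op 7 (reverse): [7 9 6 4 8 2 10 1 0 5 11 3]
Position 0: card 7.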